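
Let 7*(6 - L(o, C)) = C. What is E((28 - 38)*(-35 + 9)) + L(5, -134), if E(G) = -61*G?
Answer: -110844/7 ≈ -15835.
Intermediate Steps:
L(o, C) = 6 - C/7
E((28 - 38)*(-35 + 9)) + L(5, -134) = -61*(28 - 38)*(-35 + 9) + (6 - ⅐*(-134)) = -(-610)*(-26) + (6 + 134/7) = -61*260 + 176/7 = -15860 + 176/7 = -110844/7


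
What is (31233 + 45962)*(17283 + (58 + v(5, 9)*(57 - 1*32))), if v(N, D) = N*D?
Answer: 1425482870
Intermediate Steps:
v(N, D) = D*N
(31233 + 45962)*(17283 + (58 + v(5, 9)*(57 - 1*32))) = (31233 + 45962)*(17283 + (58 + (9*5)*(57 - 1*32))) = 77195*(17283 + (58 + 45*(57 - 32))) = 77195*(17283 + (58 + 45*25)) = 77195*(17283 + (58 + 1125)) = 77195*(17283 + 1183) = 77195*18466 = 1425482870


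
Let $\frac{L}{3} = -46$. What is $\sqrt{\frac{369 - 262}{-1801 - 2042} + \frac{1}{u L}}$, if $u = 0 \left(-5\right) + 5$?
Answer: $\frac{i \sqrt{2542755110}}{294630} \approx 0.17115 i$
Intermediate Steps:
$L = -138$ ($L = 3 \left(-46\right) = -138$)
$u = 5$ ($u = 0 + 5 = 5$)
$\sqrt{\frac{369 - 262}{-1801 - 2042} + \frac{1}{u L}} = \sqrt{\frac{369 - 262}{-1801 - 2042} + \frac{1}{5 \left(-138\right)}} = \sqrt{\frac{107}{-3843} + \frac{1}{-690}} = \sqrt{107 \left(- \frac{1}{3843}\right) - \frac{1}{690}} = \sqrt{- \frac{107}{3843} - \frac{1}{690}} = \sqrt{- \frac{25891}{883890}} = \frac{i \sqrt{2542755110}}{294630}$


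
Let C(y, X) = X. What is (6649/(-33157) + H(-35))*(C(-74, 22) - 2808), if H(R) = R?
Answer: 3251663184/33157 ≈ 98069.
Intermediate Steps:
(6649/(-33157) + H(-35))*(C(-74, 22) - 2808) = (6649/(-33157) - 35)*(22 - 2808) = (6649*(-1/33157) - 35)*(-2786) = (-6649/33157 - 35)*(-2786) = -1167144/33157*(-2786) = 3251663184/33157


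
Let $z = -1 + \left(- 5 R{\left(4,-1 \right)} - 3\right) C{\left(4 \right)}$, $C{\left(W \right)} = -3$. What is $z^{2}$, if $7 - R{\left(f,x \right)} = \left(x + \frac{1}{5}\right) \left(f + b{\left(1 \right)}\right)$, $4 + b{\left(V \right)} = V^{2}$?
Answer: $15625$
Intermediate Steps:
$b{\left(V \right)} = -4 + V^{2}$
$R{\left(f,x \right)} = 7 - \left(-3 + f\right) \left(\frac{1}{5} + x\right)$ ($R{\left(f,x \right)} = 7 - \left(x + \frac{1}{5}\right) \left(f - \left(4 - 1^{2}\right)\right) = 7 - \left(x + \frac{1}{5}\right) \left(f + \left(-4 + 1\right)\right) = 7 - \left(\frac{1}{5} + x\right) \left(f - 3\right) = 7 - \left(\frac{1}{5} + x\right) \left(-3 + f\right) = 7 - \left(-3 + f\right) \left(\frac{1}{5} + x\right)$)
$z = 125$ ($z = -1 + \left(- 5 \left(\frac{38}{5} + 3 \left(-1\right) - \frac{4}{5} - 4 \left(-1\right)\right) - 3\right) \left(-3\right) = -1 + \left(- 5 \left(\frac{38}{5} - 3 - \frac{4}{5} + 4\right) - 3\right) \left(-3\right) = -1 + \left(\left(-5\right) \frac{39}{5} - 3\right) \left(-3\right) = -1 + \left(-39 - 3\right) \left(-3\right) = -1 - -126 = -1 + 126 = 125$)
$z^{2} = 125^{2} = 15625$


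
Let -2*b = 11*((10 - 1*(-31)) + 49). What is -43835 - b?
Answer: -43340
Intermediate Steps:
b = -495 (b = -11*((10 - 1*(-31)) + 49)/2 = -11*((10 + 31) + 49)/2 = -11*(41 + 49)/2 = -11*90/2 = -½*990 = -495)
-43835 - b = -43835 - 1*(-495) = -43835 + 495 = -43340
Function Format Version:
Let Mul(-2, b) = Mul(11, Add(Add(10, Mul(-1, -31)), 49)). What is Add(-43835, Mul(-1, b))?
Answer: -43340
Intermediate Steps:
b = -495 (b = Mul(Rational(-1, 2), Mul(11, Add(Add(10, Mul(-1, -31)), 49))) = Mul(Rational(-1, 2), Mul(11, Add(Add(10, 31), 49))) = Mul(Rational(-1, 2), Mul(11, Add(41, 49))) = Mul(Rational(-1, 2), Mul(11, 90)) = Mul(Rational(-1, 2), 990) = -495)
Add(-43835, Mul(-1, b)) = Add(-43835, Mul(-1, -495)) = Add(-43835, 495) = -43340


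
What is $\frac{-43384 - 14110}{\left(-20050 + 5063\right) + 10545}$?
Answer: $\frac{28747}{2221} \approx 12.943$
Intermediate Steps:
$\frac{-43384 - 14110}{\left(-20050 + 5063\right) + 10545} = - \frac{57494}{-14987 + 10545} = - \frac{57494}{-4442} = \left(-57494\right) \left(- \frac{1}{4442}\right) = \frac{28747}{2221}$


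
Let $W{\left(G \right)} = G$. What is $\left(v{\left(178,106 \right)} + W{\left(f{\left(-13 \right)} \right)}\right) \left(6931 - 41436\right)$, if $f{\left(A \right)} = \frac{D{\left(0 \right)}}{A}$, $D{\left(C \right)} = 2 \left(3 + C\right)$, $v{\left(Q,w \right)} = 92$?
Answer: $- \frac{41060950}{13} \approx -3.1585 \cdot 10^{6}$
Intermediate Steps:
$D{\left(C \right)} = 6 + 2 C$
$f{\left(A \right)} = \frac{6}{A}$ ($f{\left(A \right)} = \frac{6 + 2 \cdot 0}{A} = \frac{6 + 0}{A} = \frac{6}{A}$)
$\left(v{\left(178,106 \right)} + W{\left(f{\left(-13 \right)} \right)}\right) \left(6931 - 41436\right) = \left(92 + \frac{6}{-13}\right) \left(6931 - 41436\right) = \left(92 + 6 \left(- \frac{1}{13}\right)\right) \left(-34505\right) = \left(92 - \frac{6}{13}\right) \left(-34505\right) = \frac{1190}{13} \left(-34505\right) = - \frac{41060950}{13}$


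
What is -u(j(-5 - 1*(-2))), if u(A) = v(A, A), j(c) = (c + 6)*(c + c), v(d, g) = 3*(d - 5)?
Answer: 69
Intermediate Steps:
v(d, g) = -15 + 3*d (v(d, g) = 3*(-5 + d) = -15 + 3*d)
j(c) = 2*c*(6 + c) (j(c) = (6 + c)*(2*c) = 2*c*(6 + c))
u(A) = -15 + 3*A
-u(j(-5 - 1*(-2))) = -(-15 + 3*(2*(-5 - 1*(-2))*(6 + (-5 - 1*(-2))))) = -(-15 + 3*(2*(-5 + 2)*(6 + (-5 + 2)))) = -(-15 + 3*(2*(-3)*(6 - 3))) = -(-15 + 3*(2*(-3)*3)) = -(-15 + 3*(-18)) = -(-15 - 54) = -1*(-69) = 69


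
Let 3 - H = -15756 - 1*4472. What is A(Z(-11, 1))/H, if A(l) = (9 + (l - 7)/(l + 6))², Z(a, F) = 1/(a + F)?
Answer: 211600/70424111 ≈ 0.0030047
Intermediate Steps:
Z(a, F) = 1/(F + a)
H = 20231 (H = 3 - (-15756 - 1*4472) = 3 - (-15756 - 4472) = 3 - 1*(-20228) = 3 + 20228 = 20231)
A(l) = (9 + (-7 + l)/(6 + l))²
A(Z(-11, 1))/H = ((47 + 10/(1 - 11))²/(6 + 1/(1 - 11))²)/20231 = ((47 + 10/(-10))²/(6 + 1/(-10))²)*(1/20231) = ((47 + 10*(-⅒))²/(6 - ⅒)²)*(1/20231) = ((47 - 1)²/(59/10)²)*(1/20231) = ((100/3481)*46²)*(1/20231) = ((100/3481)*2116)*(1/20231) = (211600/3481)*(1/20231) = 211600/70424111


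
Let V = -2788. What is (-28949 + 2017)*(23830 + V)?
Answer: -566703144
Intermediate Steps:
(-28949 + 2017)*(23830 + V) = (-28949 + 2017)*(23830 - 2788) = -26932*21042 = -566703144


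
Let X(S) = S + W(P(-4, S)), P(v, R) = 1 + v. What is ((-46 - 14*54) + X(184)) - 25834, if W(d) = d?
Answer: -26455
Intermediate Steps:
X(S) = -3 + S (X(S) = S + (1 - 4) = S - 3 = -3 + S)
((-46 - 14*54) + X(184)) - 25834 = ((-46 - 14*54) + (-3 + 184)) - 25834 = ((-46 - 756) + 181) - 25834 = (-802 + 181) - 25834 = -621 - 25834 = -26455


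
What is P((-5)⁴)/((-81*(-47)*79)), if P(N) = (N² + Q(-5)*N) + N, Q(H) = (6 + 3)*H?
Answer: 363125/300753 ≈ 1.2074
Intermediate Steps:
Q(H) = 9*H
P(N) = N² - 44*N (P(N) = (N² + (9*(-5))*N) + N = (N² - 45*N) + N = N² - 44*N)
P((-5)⁴)/((-81*(-47)*79)) = ((-5)⁴*(-44 + (-5)⁴))/((-81*(-47)*79)) = (625*(-44 + 625))/((3807*79)) = (625*581)/300753 = 363125*(1/300753) = 363125/300753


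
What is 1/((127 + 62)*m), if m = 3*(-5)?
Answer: -1/2835 ≈ -0.00035273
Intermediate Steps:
m = -15
1/((127 + 62)*m) = 1/((127 + 62)*(-15)) = 1/(189*(-15)) = 1/(-2835) = -1/2835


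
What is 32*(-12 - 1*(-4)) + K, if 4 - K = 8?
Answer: -260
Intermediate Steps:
K = -4 (K = 4 - 1*8 = 4 - 8 = -4)
32*(-12 - 1*(-4)) + K = 32*(-12 - 1*(-4)) - 4 = 32*(-12 + 4) - 4 = 32*(-8) - 4 = -256 - 4 = -260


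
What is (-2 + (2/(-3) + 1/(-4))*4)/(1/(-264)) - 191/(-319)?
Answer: 477415/319 ≈ 1496.6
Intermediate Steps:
(-2 + (2/(-3) + 1/(-4))*4)/(1/(-264)) - 191/(-319) = (-2 + (2*(-⅓) + 1*(-¼))*4)/(-1/264) - 191*(-1/319) = (-2 + (-⅔ - ¼)*4)*(-264) + 191/319 = (-2 - 11/12*4)*(-264) + 191/319 = (-2 - 11/3)*(-264) + 191/319 = -17/3*(-264) + 191/319 = 1496 + 191/319 = 477415/319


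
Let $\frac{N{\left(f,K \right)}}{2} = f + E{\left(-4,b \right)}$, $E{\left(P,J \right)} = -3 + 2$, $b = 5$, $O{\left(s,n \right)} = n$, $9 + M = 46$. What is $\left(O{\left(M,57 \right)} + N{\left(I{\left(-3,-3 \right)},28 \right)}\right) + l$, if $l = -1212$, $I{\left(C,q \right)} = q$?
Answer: $-1163$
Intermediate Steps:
$M = 37$ ($M = -9 + 46 = 37$)
$E{\left(P,J \right)} = -1$
$N{\left(f,K \right)} = -2 + 2 f$ ($N{\left(f,K \right)} = 2 \left(f - 1\right) = 2 \left(-1 + f\right) = -2 + 2 f$)
$\left(O{\left(M,57 \right)} + N{\left(I{\left(-3,-3 \right)},28 \right)}\right) + l = \left(57 + \left(-2 + 2 \left(-3\right)\right)\right) - 1212 = \left(57 - 8\right) - 1212 = 49 - 1212 = -1163$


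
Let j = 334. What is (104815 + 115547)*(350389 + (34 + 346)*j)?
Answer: 105180765858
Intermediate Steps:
(104815 + 115547)*(350389 + (34 + 346)*j) = (104815 + 115547)*(350389 + (34 + 346)*334) = 220362*(350389 + 380*334) = 220362*(350389 + 126920) = 220362*477309 = 105180765858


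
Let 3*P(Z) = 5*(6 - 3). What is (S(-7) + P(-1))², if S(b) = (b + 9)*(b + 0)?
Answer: 81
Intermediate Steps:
P(Z) = 5 (P(Z) = (5*(6 - 3))/3 = (5*3)/3 = (⅓)*15 = 5)
S(b) = b*(9 + b) (S(b) = (9 + b)*b = b*(9 + b))
(S(-7) + P(-1))² = (-7*(9 - 7) + 5)² = (-7*2 + 5)² = (-14 + 5)² = (-9)² = 81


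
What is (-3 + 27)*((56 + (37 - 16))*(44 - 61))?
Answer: -31416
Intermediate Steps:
(-3 + 27)*((56 + (37 - 16))*(44 - 61)) = 24*((56 + 21)*(-17)) = 24*(77*(-17)) = 24*(-1309) = -31416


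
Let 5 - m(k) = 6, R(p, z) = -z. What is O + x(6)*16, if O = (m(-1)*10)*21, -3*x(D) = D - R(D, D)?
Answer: -274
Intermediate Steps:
m(k) = -1 (m(k) = 5 - 1*6 = 5 - 6 = -1)
x(D) = -2*D/3 (x(D) = -(D - (-1)*D)/3 = -(D + D)/3 = -2*D/3)
O = -210 (O = -1*10*21 = -10*21 = -210)
O + x(6)*16 = -210 - 2/3*6*16 = -210 - 4*16 = -210 - 64 = -274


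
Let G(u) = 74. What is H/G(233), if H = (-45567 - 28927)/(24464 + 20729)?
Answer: -37247/1672141 ≈ -0.022275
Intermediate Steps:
H = -74494/45193 ≈ -1.6484
H/G(233) = -74494/45193/74 = -74494/45193*1/74 = -37247/1672141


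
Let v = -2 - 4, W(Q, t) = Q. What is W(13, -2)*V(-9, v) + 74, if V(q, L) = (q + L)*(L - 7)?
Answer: 2609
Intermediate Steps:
v = -6
V(q, L) = (-7 + L)*(L + q) (V(q, L) = (L + q)*(-7 + L) = (-7 + L)*(L + q))
W(13, -2)*V(-9, v) + 74 = 13*((-6)² - 7*(-6) - 7*(-9) - 6*(-9)) + 74 = 13*(36 + 42 + 63 + 54) + 74 = 13*195 + 74 = 2535 + 74 = 2609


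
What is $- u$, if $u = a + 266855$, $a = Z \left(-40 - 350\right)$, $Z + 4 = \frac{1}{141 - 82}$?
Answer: $- \frac{15836095}{59} \approx -2.6841 \cdot 10^{5}$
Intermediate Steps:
$Z = - \frac{235}{59}$ ($Z = -4 + \frac{1}{141 - 82} = -4 + \frac{1}{59} = - \frac{235}{59} \approx -3.9831$)
$a = \frac{91650}{59}$ ($a = - \frac{235 \left(-40 - 350\right)}{59} = \left(- \frac{235}{59}\right) \left(-390\right) = \frac{91650}{59} \approx 1553.4$)
$u = \frac{15836095}{59}$ ($u = \frac{91650}{59} + 266855 = \frac{15836095}{59} \approx 2.6841 \cdot 10^{5}$)
$- u = \left(-1\right) \frac{15836095}{59} = - \frac{15836095}{59}$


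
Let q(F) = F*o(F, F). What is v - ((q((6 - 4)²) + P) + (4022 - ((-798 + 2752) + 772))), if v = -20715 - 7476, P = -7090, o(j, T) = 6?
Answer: -22421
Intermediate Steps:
q(F) = 6*F (q(F) = F*6 = 6*F)
v = -28191
v - ((q((6 - 4)²) + P) + (4022 - ((-798 + 2752) + 772))) = -28191 - ((6*(6 - 4)² - 7090) + (4022 - ((-798 + 2752) + 772))) = -28191 - ((6*2² - 7090) + (4022 - (1954 + 772))) = -28191 - ((6*4 - 7090) + (4022 - 1*2726)) = -28191 - ((24 - 7090) + (4022 - 2726)) = -28191 - (-7066 + 1296) = -28191 - 1*(-5770) = -28191 + 5770 = -22421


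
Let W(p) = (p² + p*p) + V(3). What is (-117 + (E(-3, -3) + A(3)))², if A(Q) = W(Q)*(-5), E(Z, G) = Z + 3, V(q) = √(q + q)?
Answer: 42999 + 2070*√6 ≈ 48069.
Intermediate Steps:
V(q) = √2*√q (V(q) = √(2*q) = √2*√q)
W(p) = √6 + 2*p² (W(p) = (p² + p*p) + √2*√3 = (p² + p²) + √6 = 2*p² + √6 = √6 + 2*p²)
E(Z, G) = 3 + Z
A(Q) = -10*Q² - 5*√6 (A(Q) = (√6 + 2*Q²)*(-5) = -10*Q² - 5*√6)
(-117 + (E(-3, -3) + A(3)))² = (-117 + ((3 - 3) + (-10*3² - 5*√6)))² = (-117 + (0 + (-10*9 - 5*√6)))² = (-117 + (0 + (-90 - 5*√6)))² = (-117 + (-90 - 5*√6))² = (-207 - 5*√6)²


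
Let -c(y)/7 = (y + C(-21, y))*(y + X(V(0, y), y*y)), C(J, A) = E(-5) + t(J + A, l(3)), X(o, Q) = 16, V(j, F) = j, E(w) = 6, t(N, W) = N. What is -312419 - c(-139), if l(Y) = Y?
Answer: -60146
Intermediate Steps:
C(J, A) = 6 + A + J (C(J, A) = 6 + (J + A) = 6 + (A + J) = 6 + A + J)
c(y) = -7*(-15 + 2*y)*(16 + y) (c(y) = -7*(y + (6 + y - 21))*(y + 16) = -7*(y + (-15 + y))*(16 + y) = -7*(-15 + 2*y)*(16 + y))
-312419 - c(-139) = -312419 - (1680 - 119*(-139) - 14*(-139)²) = -312419 - (1680 + 16541 - 14*19321) = -312419 - (1680 + 16541 - 270494) = -312419 - 1*(-252273) = -312419 + 252273 = -60146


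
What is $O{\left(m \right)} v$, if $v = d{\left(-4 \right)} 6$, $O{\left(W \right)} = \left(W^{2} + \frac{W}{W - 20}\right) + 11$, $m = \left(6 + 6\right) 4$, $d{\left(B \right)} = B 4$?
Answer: $- \frac{1556832}{7} \approx -2.224 \cdot 10^{5}$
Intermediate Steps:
$d{\left(B \right)} = 4 B$
$m = 48$ ($m = 12 \cdot 4 = 48$)
$O{\left(W \right)} = 11 + W^{2} + \frac{W}{-20 + W}$ ($O{\left(W \right)} = \left(W^{2} + \frac{W}{-20 + W}\right) + 11 = 11 + W^{2} + \frac{W}{-20 + W}$)
$v = -96$ ($v = 4 \left(-4\right) 6 = \left(-16\right) 6 = -96$)
$O{\left(m \right)} v = \frac{-220 + 48^{3} - 20 \cdot 48^{2} + 12 \cdot 48}{-20 + 48} \left(-96\right) = \frac{-220 + 110592 - 46080 + 576}{28} \left(-96\right) = \frac{1}{28} \cdot 64868 \left(-96\right) = \frac{16217}{7} \left(-96\right) = - \frac{1556832}{7}$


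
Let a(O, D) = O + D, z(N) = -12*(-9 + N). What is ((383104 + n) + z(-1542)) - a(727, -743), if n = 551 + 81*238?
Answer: 421561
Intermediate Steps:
z(N) = 108 - 12*N
n = 19829 (n = 551 + 19278 = 19829)
a(O, D) = D + O
((383104 + n) + z(-1542)) - a(727, -743) = ((383104 + 19829) + (108 - 12*(-1542))) - (-743 + 727) = (402933 + (108 + 18504)) - 1*(-16) = (402933 + 18612) + 16 = 421545 + 16 = 421561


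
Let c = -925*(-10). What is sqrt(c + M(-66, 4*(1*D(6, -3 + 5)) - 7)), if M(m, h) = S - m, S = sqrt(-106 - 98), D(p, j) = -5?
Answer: sqrt(9316 + 2*I*sqrt(51)) ≈ 96.519 + 0.074*I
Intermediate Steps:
S = 2*I*sqrt(51) (S = sqrt(-204) = 2*I*sqrt(51) ≈ 14.283*I)
M(m, h) = -m + 2*I*sqrt(51) (M(m, h) = 2*I*sqrt(51) - m = -m + 2*I*sqrt(51))
c = 9250
sqrt(c + M(-66, 4*(1*D(6, -3 + 5)) - 7)) = sqrt(9250 + (-1*(-66) + 2*I*sqrt(51))) = sqrt(9250 + (66 + 2*I*sqrt(51))) = sqrt(9316 + 2*I*sqrt(51))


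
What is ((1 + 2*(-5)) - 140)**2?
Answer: 22201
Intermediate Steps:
((1 + 2*(-5)) - 140)**2 = ((1 - 10) - 140)**2 = (-9 - 140)**2 = (-149)**2 = 22201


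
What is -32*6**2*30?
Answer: -34560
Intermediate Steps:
-32*6**2*30 = -32*36*30 = -1152*30 = -34560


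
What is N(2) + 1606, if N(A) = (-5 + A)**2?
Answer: 1615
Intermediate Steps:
N(2) + 1606 = (-5 + 2)**2 + 1606 = (-3)**2 + 1606 = 9 + 1606 = 1615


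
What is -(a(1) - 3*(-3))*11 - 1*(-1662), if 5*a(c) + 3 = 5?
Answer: 7793/5 ≈ 1558.6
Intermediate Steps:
a(c) = ⅖ (a(c) = -⅗ + (⅕)*5 = -⅗ + 1 = ⅖)
-(a(1) - 3*(-3))*11 - 1*(-1662) = -(⅖ - 3*(-3))*11 - 1*(-1662) = -(⅖ + 9)*11 + 1662 = -1*47/5*11 + 1662 = -47/5*11 + 1662 = -517/5 + 1662 = 7793/5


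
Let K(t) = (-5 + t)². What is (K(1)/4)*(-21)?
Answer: -84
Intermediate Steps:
(K(1)/4)*(-21) = ((-5 + 1)²/4)*(-21) = ((-4)²*(¼))*(-21) = (16*(¼))*(-21) = 4*(-21) = -84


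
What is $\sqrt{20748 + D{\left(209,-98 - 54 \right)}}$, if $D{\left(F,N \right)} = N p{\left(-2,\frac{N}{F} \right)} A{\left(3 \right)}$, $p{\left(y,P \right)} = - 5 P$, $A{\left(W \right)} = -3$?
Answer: $\frac{2 \sqrt{677787}}{11} \approx 149.69$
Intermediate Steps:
$D{\left(F,N \right)} = \frac{15 N^{2}}{F}$ ($D{\left(F,N \right)} = N \left(- 5 \frac{N}{F}\right) \left(-3\right) = N \left(- \frac{5 N}{F}\right) \left(-3\right) = - \frac{5 N^{2}}{F} \left(-3\right) = \frac{15 N^{2}}{F}$)
$\sqrt{20748 + D{\left(209,-98 - 54 \right)}} = \sqrt{20748 + \frac{15 \left(-98 - 54\right)^{2}}{209}} = \sqrt{20748 + 15 \cdot \frac{1}{209} \left(-152\right)^{2}} = \sqrt{20748 + 15 \cdot \frac{1}{209} \cdot 23104} = \sqrt{20748 + \frac{18240}{11}} = \sqrt{\frac{246468}{11}} = \frac{2 \sqrt{677787}}{11}$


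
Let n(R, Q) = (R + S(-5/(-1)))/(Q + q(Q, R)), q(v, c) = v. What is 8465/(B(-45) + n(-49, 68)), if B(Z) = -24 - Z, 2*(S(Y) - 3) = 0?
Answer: 115124/281 ≈ 409.69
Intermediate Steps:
S(Y) = 3 (S(Y) = 3 + (1/2)*0 = 3 + 0 = 3)
n(R, Q) = (3 + R)/(2*Q) (n(R, Q) = (R + 3)/(Q + Q) = (3 + R)/((2*Q)) = (3 + R)*(1/(2*Q)) = (3 + R)/(2*Q))
8465/(B(-45) + n(-49, 68)) = 8465/((-24 - 1*(-45)) + (1/2)*(3 - 49)/68) = 8465/((-24 + 45) + (1/2)*(1/68)*(-46)) = 8465/(21 - 23/68) = 8465/(1405/68) = 8465*(68/1405) = 115124/281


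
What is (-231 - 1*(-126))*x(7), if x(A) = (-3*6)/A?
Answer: 270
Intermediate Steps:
x(A) = -18/A
(-231 - 1*(-126))*x(7) = (-231 - 1*(-126))*(-18/7) = (-231 + 126)*(-18*⅐) = -105*(-18/7) = 270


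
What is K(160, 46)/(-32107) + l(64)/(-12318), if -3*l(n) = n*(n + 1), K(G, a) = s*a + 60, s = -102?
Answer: 152368024/593241039 ≈ 0.25684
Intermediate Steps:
K(G, a) = 60 - 102*a (K(G, a) = -102*a + 60 = 60 - 102*a)
l(n) = -n*(1 + n)/3 (l(n) = -n*(n + 1)/3 = -n*(1 + n)/3)
K(160, 46)/(-32107) + l(64)/(-12318) = (60 - 102*46)/(-32107) - ⅓*64*(1 + 64)/(-12318) = (60 - 4692)*(-1/32107) - ⅓*64*65*(-1/12318) = -4632*(-1/32107) - 4160/3*(-1/12318) = 4632/32107 + 2080/18477 = 152368024/593241039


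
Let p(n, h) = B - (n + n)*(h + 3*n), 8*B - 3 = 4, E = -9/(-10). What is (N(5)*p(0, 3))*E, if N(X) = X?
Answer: 63/16 ≈ 3.9375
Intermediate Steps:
E = 9/10 (E = -9*(-1/10) = 9/10 ≈ 0.90000)
B = 7/8 (B = 3/8 + (1/8)*4 = 3/8 + 1/2 = 7/8 ≈ 0.87500)
p(n, h) = 7/8 - 2*n*(h + 3*n) (p(n, h) = 7/8 - (n + n)*(h + 3*n) = 7/8 - 2*n*(h + 3*n))
(N(5)*p(0, 3))*E = (5*(7/8 - 6*0**2 - 2*3*0))*(9/10) = (5*(7/8 - 6*0 + 0))*(9/10) = (5*(7/8 + 0 + 0))*(9/10) = (5*(7/8))*(9/10) = (35/8)*(9/10) = 63/16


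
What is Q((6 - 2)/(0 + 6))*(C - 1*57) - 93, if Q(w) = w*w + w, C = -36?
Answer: -589/3 ≈ -196.33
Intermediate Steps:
Q(w) = w + w² (Q(w) = w² + w = w + w²)
Q((6 - 2)/(0 + 6))*(C - 1*57) - 93 = (((6 - 2)/(0 + 6))*(1 + (6 - 2)/(0 + 6)))*(-36 - 1*57) - 93 = ((4/6)*(1 + 4/6))*(-36 - 57) - 93 = ((4*(⅙))*(1 + 4*(⅙)))*(-93) - 93 = (2*(1 + ⅔)/3)*(-93) - 93 = ((⅔)*(5/3))*(-93) - 93 = (10/9)*(-93) - 93 = -310/3 - 93 = -589/3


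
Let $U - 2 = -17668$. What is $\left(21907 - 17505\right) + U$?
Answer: $-13264$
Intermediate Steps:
$U = -17666$ ($U = 2 - 17668 = -17666$)
$\left(21907 - 17505\right) + U = \left(21907 - 17505\right) - 17666 = 4402 - 17666 = -13264$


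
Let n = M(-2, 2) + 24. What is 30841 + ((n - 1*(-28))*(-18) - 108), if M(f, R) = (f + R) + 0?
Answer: 29797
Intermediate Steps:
M(f, R) = R + f (M(f, R) = (R + f) + 0 = R + f)
n = 24 (n = (2 - 2) + 24 = 0 + 24 = 24)
30841 + ((n - 1*(-28))*(-18) - 108) = 30841 + ((24 - 1*(-28))*(-18) - 108) = 30841 + ((24 + 28)*(-18) - 108) = 30841 + (52*(-18) - 108) = 30841 + (-936 - 108) = 30841 - 1044 = 29797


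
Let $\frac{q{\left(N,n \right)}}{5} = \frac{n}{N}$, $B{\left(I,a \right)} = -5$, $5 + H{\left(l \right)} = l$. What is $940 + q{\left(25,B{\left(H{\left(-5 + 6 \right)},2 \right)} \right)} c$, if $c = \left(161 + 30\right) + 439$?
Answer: $310$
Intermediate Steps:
$H{\left(l \right)} = -5 + l$
$q{\left(N,n \right)} = \frac{5 n}{N}$ ($q{\left(N,n \right)} = 5 \frac{n}{N} = \frac{5 n}{N}$)
$c = 630$ ($c = 191 + 439 = 630$)
$940 + q{\left(25,B{\left(H{\left(-5 + 6 \right)},2 \right)} \right)} c = 940 + 5 \left(-5\right) \frac{1}{25} \cdot 630 = 940 - 630 = 310$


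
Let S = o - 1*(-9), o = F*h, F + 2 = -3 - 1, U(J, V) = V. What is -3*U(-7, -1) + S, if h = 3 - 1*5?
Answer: 24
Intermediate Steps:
h = -2 (h = 3 - 5 = -2)
F = -6 (F = -2 + (-3 - 1) = -2 - 4 = -6)
o = 12 (o = -6*(-2) = 12)
S = 21 (S = 12 - 1*(-9) = 12 + 9 = 21)
-3*U(-7, -1) + S = -3*(-1) + 21 = 3 + 21 = 24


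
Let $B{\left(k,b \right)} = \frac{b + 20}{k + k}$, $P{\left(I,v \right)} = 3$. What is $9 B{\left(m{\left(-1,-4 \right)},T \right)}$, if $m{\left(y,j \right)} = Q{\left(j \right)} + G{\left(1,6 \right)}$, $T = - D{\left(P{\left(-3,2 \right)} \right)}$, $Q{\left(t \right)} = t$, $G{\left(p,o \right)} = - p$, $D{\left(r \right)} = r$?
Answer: $- \frac{153}{10} \approx -15.3$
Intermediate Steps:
$T = -3$ ($T = \left(-1\right) 3 = -3$)
$m{\left(y,j \right)} = -1 + j$ ($m{\left(y,j \right)} = j - 1 = -1 + j$)
$B{\left(k,b \right)} = \frac{20 + b}{2 k}$
$9 B{\left(m{\left(-1,-4 \right)},T \right)} = 9 \frac{20 - 3}{2 \left(-1 - 4\right)} = 9 \cdot \frac{1}{2} \frac{1}{-5} \cdot 17 = 9 \cdot \frac{1}{2} \left(- \frac{1}{5}\right) 17 = 9 \left(- \frac{17}{10}\right) = - \frac{153}{10}$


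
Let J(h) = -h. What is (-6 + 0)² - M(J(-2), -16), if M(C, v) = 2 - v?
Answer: 18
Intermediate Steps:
(-6 + 0)² - M(J(-2), -16) = (-6 + 0)² - (2 - 1*(-16)) = (-6)² - (2 + 16) = 36 - 1*18 = 36 - 18 = 18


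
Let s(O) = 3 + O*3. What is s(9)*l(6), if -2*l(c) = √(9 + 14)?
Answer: -15*√23 ≈ -71.938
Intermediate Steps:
s(O) = 3 + 3*O
l(c) = -√23/2 (l(c) = -√(9 + 14)/2 = -√23/2)
s(9)*l(6) = (3 + 3*9)*(-√23/2) = (3 + 27)*(-√23/2) = 30*(-√23/2) = -15*√23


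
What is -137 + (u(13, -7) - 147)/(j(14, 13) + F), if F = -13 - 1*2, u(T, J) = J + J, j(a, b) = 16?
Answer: -298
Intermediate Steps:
u(T, J) = 2*J
F = -15 (F = -13 - 2 = -15)
-137 + (u(13, -7) - 147)/(j(14, 13) + F) = -137 + (2*(-7) - 147)/(16 - 15) = -137 + (-14 - 147)/1 = -137 - 161*1 = -137 - 161 = -298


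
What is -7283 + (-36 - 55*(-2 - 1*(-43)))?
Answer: -9574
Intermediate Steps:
-7283 + (-36 - 55*(-2 - 1*(-43))) = -7283 + (-36 - 55*(-2 + 43)) = -7283 + (-36 - 55*41) = -7283 + (-36 - 2255) = -7283 - 2291 = -9574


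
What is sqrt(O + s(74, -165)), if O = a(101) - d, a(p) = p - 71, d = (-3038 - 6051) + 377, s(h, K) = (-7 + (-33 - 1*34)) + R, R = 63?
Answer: sqrt(8731) ≈ 93.440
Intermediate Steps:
s(h, K) = -11 (s(h, K) = (-7 + (-33 - 1*34)) + 63 = (-7 + (-33 - 34)) + 63 = (-7 - 67) + 63 = -74 + 63 = -11)
d = -8712 (d = -9089 + 377 = -8712)
a(p) = -71 + p
O = 8742 (O = (-71 + 101) - 1*(-8712) = 30 + 8712 = 8742)
sqrt(O + s(74, -165)) = sqrt(8742 - 11) = sqrt(8731)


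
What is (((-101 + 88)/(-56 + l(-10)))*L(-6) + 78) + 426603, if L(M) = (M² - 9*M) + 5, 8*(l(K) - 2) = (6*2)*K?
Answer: 29442224/69 ≈ 4.2670e+5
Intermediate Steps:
l(K) = 2 + 3*K/2 (l(K) = 2 + ((6*2)*K)/8 = 2 + (12*K)/8 = 2 + 3*K/2)
L(M) = 5 + M² - 9*M
(((-101 + 88)/(-56 + l(-10)))*L(-6) + 78) + 426603 = (((-101 + 88)/(-56 + (2 + (3/2)*(-10))))*(5 + (-6)² - 9*(-6)) + 78) + 426603 = ((-13/(-56 + (2 - 15)))*(5 + 36 + 54) + 78) + 426603 = (-13/(-56 - 13)*95 + 78) + 426603 = (-13/(-69)*95 + 78) + 426603 = (-13*(-1/69)*95 + 78) + 426603 = ((13/69)*95 + 78) + 426603 = (1235/69 + 78) + 426603 = 6617/69 + 426603 = 29442224/69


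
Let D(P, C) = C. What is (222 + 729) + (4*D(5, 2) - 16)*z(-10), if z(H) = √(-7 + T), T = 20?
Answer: 951 - 8*√13 ≈ 922.16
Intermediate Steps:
z(H) = √13 (z(H) = √(-7 + 20) = √13)
(222 + 729) + (4*D(5, 2) - 16)*z(-10) = (222 + 729) + (4*2 - 16)*√13 = 951 + (8 - 16)*√13 = 951 - 8*√13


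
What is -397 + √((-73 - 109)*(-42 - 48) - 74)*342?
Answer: -397 + 342*√16306 ≈ 43275.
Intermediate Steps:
-397 + √((-73 - 109)*(-42 - 48) - 74)*342 = -397 + √(-182*(-90) - 74)*342 = -397 + √(16380 - 74)*342 = -397 + √16306*342 = -397 + 342*√16306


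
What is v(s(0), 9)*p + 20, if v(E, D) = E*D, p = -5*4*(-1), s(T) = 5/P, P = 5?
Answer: 200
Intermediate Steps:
s(T) = 1 (s(T) = 5/5 = 5*(⅕) = 1)
p = 20 (p = -20*(-1) = 20)
v(E, D) = D*E
v(s(0), 9)*p + 20 = (9*1)*20 + 20 = 9*20 + 20 = 180 + 20 = 200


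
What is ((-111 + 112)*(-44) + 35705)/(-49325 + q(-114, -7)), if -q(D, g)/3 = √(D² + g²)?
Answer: -351795765/486567644 + 106983*√13045/2432838220 ≈ -0.71799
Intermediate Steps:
q(D, g) = -3*√(D² + g²)
((-111 + 112)*(-44) + 35705)/(-49325 + q(-114, -7)) = ((-111 + 112)*(-44) + 35705)/(-49325 - 3*√((-114)² + (-7)²)) = (1*(-44) + 35705)/(-49325 - 3*√(12996 + 49)) = (-44 + 35705)/(-49325 - 3*√13045) = 35661/(-49325 - 3*√13045)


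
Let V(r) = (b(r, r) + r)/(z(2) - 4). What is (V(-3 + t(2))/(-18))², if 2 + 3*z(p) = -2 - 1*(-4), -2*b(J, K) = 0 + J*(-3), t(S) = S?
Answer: 25/20736 ≈ 0.0012056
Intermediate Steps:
b(J, K) = 3*J/2 (b(J, K) = -(0 + J*(-3))/2 = -(0 - 3*J)/2 = -(-3)*J/2 = 3*J/2)
z(p) = 0 (z(p) = -⅔ + (-2 - 1*(-4))/3 = -⅔ + (-2 + 4)/3 = -⅔ + (⅓)*2 = -⅔ + ⅔ = 0)
V(r) = -5*r/8 (V(r) = (3*r/2 + r)/(0 - 4) = (5*r/2)/(-4) = (5*r/2)*(-¼) = -5*r/8)
(V(-3 + t(2))/(-18))² = (-5*(-3 + 2)/8/(-18))² = (-5/8*(-1)*(-1/18))² = ((5/8)*(-1/18))² = (-5/144)² = 25/20736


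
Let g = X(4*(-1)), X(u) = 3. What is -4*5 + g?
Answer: -17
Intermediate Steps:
g = 3
-4*5 + g = -4*5 + 3 = -20 + 3 = -17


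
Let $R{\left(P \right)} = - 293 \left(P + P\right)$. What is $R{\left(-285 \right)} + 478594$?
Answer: $645604$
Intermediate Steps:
$R{\left(P \right)} = - 586 P$ ($R{\left(P \right)} = - 293 \cdot 2 P = - 586 P$)
$R{\left(-285 \right)} + 478594 = \left(-586\right) \left(-285\right) + 478594 = 167010 + 478594 = 645604$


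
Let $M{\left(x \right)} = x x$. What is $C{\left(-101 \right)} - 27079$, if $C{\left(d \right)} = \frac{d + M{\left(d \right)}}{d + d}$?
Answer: $-27129$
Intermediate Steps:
$M{\left(x \right)} = x^{2}$
$C{\left(d \right)} = \frac{d + d^{2}}{2 d}$ ($C{\left(d \right)} = \frac{d + d^{2}}{d + d} = \frac{d + d^{2}}{2 d}$)
$C{\left(-101 \right)} - 27079 = \left(\frac{1}{2} + \frac{1}{2} \left(-101\right)\right) - 27079 = \left(\frac{1}{2} - \frac{101}{2}\right) - 27079 = -50 - 27079 = -27129$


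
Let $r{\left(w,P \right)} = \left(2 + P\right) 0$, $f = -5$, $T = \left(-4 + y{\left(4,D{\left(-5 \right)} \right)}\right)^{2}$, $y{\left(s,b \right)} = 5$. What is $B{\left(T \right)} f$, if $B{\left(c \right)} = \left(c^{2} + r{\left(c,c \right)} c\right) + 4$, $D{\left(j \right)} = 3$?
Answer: $-25$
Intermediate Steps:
$T = 1$ ($T = \left(-4 + 5\right)^{2} = 1^{2} = 1$)
$r{\left(w,P \right)} = 0$
$B{\left(c \right)} = 4 + c^{2}$ ($B{\left(c \right)} = \left(c^{2} + 0 c\right) + 4 = \left(c^{2} + 0\right) + 4 = c^{2} + 4 = 4 + c^{2}$)
$B{\left(T \right)} f = \left(4 + 1^{2}\right) \left(-5\right) = \left(4 + 1\right) \left(-5\right) = 5 \left(-5\right) = -25$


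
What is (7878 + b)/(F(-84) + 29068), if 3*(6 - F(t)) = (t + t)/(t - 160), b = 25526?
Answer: 509411/443375 ≈ 1.1489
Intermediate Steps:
F(t) = 6 - 2*t/(3*(-160 + t)) (F(t) = 6 - (t + t)/(3*(t - 160)) = 6 - 2*t/(3*(-160 + t)))
(7878 + b)/(F(-84) + 29068) = (7878 + 25526)/(16*(-180 - 84)/(3*(-160 - 84)) + 29068) = 33404/((16/3)*(-264)/(-244) + 29068) = 33404/((16/3)*(-1/244)*(-264) + 29068) = 33404/(352/61 + 29068) = 33404/(1773500/61) = 33404*(61/1773500) = 509411/443375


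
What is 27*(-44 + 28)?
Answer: -432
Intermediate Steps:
27*(-44 + 28) = 27*(-16) = -432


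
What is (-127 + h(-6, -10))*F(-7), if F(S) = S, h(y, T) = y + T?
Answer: 1001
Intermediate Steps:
h(y, T) = T + y
(-127 + h(-6, -10))*F(-7) = (-127 + (-10 - 6))*(-7) = (-127 - 16)*(-7) = -143*(-7) = 1001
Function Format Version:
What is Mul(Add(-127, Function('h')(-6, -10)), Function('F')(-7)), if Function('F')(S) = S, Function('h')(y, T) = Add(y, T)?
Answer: 1001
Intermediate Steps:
Function('h')(y, T) = Add(T, y)
Mul(Add(-127, Function('h')(-6, -10)), Function('F')(-7)) = Mul(Add(-127, Add(-10, -6)), -7) = Mul(Add(-127, -16), -7) = Mul(-143, -7) = 1001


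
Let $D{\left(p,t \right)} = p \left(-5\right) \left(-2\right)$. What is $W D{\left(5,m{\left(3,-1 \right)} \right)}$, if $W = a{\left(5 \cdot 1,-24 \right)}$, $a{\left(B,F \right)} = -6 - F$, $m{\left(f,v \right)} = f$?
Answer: $900$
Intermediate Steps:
$D{\left(p,t \right)} = 10 p$ ($D{\left(p,t \right)} = - 5 p \left(-2\right) = 10 p$)
$W = 18$ ($W = -6 - -24 = -6 + 24 = 18$)
$W D{\left(5,m{\left(3,-1 \right)} \right)} = 18 \cdot 10 \cdot 5 = 18 \cdot 50 = 900$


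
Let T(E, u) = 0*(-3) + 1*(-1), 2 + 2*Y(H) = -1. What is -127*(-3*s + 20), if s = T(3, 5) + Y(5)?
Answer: -6985/2 ≈ -3492.5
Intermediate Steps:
Y(H) = -3/2 (Y(H) = -1 + (½)*(-1) = -1 - ½ = -3/2)
T(E, u) = -1 (T(E, u) = 0 - 1 = -1)
s = -5/2 (s = -1 - 3/2 = -5/2 ≈ -2.5000)
-127*(-3*s + 20) = -127*(-3*(-5/2) + 20) = -127*(15/2 + 20) = -127*55/2 = -6985/2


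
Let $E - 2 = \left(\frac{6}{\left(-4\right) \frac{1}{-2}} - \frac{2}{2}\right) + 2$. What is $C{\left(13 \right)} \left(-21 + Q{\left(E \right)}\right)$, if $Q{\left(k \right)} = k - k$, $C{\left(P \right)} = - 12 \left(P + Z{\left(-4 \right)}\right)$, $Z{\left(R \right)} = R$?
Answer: $2268$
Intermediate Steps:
$C{\left(P \right)} = 48 - 12 P$ ($C{\left(P \right)} = - 12 \left(P - 4\right) = - 12 \left(-4 + P\right) = 48 - 12 P$)
$E = 6$ ($E = 2 + \left(\left(\frac{6}{\left(-4\right) \frac{1}{-2}} - \frac{2}{2}\right) + 2\right) = 2 + \left(\left(\frac{6}{\left(-4\right) \left(- \frac{1}{2}\right)} - 1\right) + 2\right) = 2 + \left(\left(\frac{6}{2} - 1\right) + 2\right) = 2 + \left(\left(6 \cdot \frac{1}{2} - 1\right) + 2\right) = 2 + \left(\left(3 - 1\right) + 2\right) = 2 + \left(2 + 2\right) = 2 + 4 = 6$)
$Q{\left(k \right)} = 0$
$C{\left(13 \right)} \left(-21 + Q{\left(E \right)}\right) = \left(48 - 156\right) \left(-21 + 0\right) = \left(48 - 156\right) \left(-21\right) = \left(-108\right) \left(-21\right) = 2268$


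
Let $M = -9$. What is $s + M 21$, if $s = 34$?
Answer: $-155$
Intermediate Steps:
$s + M 21 = 34 - 189 = -155$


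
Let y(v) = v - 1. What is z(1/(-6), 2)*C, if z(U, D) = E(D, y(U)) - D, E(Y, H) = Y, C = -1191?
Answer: 0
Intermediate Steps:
y(v) = -1 + v
z(U, D) = 0 (z(U, D) = D - D = 0)
z(1/(-6), 2)*C = 0*(-1191) = 0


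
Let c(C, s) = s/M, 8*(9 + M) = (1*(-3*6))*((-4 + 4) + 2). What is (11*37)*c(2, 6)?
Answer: -1628/9 ≈ -180.89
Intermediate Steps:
M = -27/2 (M = -9 + ((1*(-3*6))*((-4 + 4) + 2))/8 = -9 + ((1*(-18))*(0 + 2))/8 = -9 + (-18*2)/8 = -9 + (⅛)*(-36) = -9 - 9/2 = -27/2 ≈ -13.500)
c(C, s) = -2*s/27 (c(C, s) = s/(-27/2) = s*(-2/27) = -2*s/27)
(11*37)*c(2, 6) = (11*37)*(-2/27*6) = 407*(-4/9) = -1628/9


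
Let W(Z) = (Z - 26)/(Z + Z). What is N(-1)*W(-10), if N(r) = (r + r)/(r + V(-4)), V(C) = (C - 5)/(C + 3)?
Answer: -9/20 ≈ -0.45000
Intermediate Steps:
V(C) = (-5 + C)/(3 + C)
W(Z) = (-26 + Z)/(2*Z) (W(Z) = (-26 + Z)/((2*Z)) = (-26 + Z)*(1/(2*Z)) = (-26 + Z)/(2*Z))
N(r) = 2*r/(9 + r) (N(r) = (r + r)/(r + (-5 - 4)/(3 - 4)) = (2*r)/(r - 9/(-1)) = (2*r)/(r - 1*(-9)) = (2*r)/(r + 9) = (2*r)/(9 + r) = 2*r/(9 + r))
N(-1)*W(-10) = (2*(-1)/(9 - 1))*((1/2)*(-26 - 10)/(-10)) = (2*(-1)/8)*((1/2)*(-1/10)*(-36)) = (2*(-1)*(1/8))*(9/5) = -1/4*9/5 = -9/20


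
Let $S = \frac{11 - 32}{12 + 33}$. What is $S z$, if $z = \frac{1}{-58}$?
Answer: $\frac{7}{870} \approx 0.008046$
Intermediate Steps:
$z = - \frac{1}{58} \approx -0.017241$
$S = - \frac{7}{15}$ ($S = - \frac{21}{45} = \left(-21\right) \frac{1}{45} = - \frac{7}{15} \approx -0.46667$)
$S z = \left(- \frac{7}{15}\right) \left(- \frac{1}{58}\right) = \frac{7}{870}$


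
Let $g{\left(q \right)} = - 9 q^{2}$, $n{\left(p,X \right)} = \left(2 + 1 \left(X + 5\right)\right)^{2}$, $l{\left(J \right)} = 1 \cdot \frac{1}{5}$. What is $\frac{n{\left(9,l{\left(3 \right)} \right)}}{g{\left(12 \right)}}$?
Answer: $- \frac{1}{25} \approx -0.04$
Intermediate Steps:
$l{\left(J \right)} = \frac{1}{5}$ ($l{\left(J \right)} = 1 \cdot \frac{1}{5} = \frac{1}{5}$)
$n{\left(p,X \right)} = \left(7 + X\right)^{2}$ ($n{\left(p,X \right)} = \left(2 + 1 \left(5 + X\right)\right)^{2} = \left(2 + \left(5 + X\right)\right)^{2} = \left(7 + X\right)^{2}$)
$\frac{n{\left(9,l{\left(3 \right)} \right)}}{g{\left(12 \right)}} = \frac{\left(7 + \frac{1}{5}\right)^{2}}{\left(-9\right) 12^{2}} = \frac{\left(\frac{36}{5}\right)^{2}}{\left(-9\right) 144} = \frac{1296}{25 \left(-1296\right)} = \frac{1296}{25} \left(- \frac{1}{1296}\right) = - \frac{1}{25}$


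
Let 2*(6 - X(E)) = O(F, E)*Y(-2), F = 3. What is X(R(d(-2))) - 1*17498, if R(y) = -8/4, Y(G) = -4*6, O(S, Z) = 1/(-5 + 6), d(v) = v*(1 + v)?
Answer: -17480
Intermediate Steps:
O(S, Z) = 1 (O(S, Z) = 1/1 = 1)
Y(G) = -24
R(y) = -2 (R(y) = -8*¼ = -2)
X(E) = 18 (X(E) = 6 - (-24)/2 = 6 - ½*(-24) = 6 + 12 = 18)
X(R(d(-2))) - 1*17498 = 18 - 1*17498 = 18 - 17498 = -17480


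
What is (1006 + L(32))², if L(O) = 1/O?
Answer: 1036389249/1024 ≈ 1.0121e+6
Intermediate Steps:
(1006 + L(32))² = (1006 + 1/32)² = (32193/32)² = 1036389249/1024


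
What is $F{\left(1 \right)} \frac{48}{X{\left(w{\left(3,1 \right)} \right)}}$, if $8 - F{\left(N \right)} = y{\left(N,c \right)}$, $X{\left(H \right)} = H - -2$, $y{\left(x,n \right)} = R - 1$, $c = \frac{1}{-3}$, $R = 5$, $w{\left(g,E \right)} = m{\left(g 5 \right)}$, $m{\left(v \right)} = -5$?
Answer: $-64$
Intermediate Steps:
$w{\left(g,E \right)} = -5$
$c = - \frac{1}{3} \approx -0.33333$
$y{\left(x,n \right)} = 4$ ($y{\left(x,n \right)} = 5 - 1 = 4$)
$X{\left(H \right)} = 2 + H$ ($X{\left(H \right)} = H + 2 = 2 + H$)
$F{\left(N \right)} = 4$ ($F{\left(N \right)} = 8 - 4 = 4$)
$F{\left(1 \right)} \frac{48}{X{\left(w{\left(3,1 \right)} \right)}} = 4 \frac{48}{2 - 5} = 4 \frac{48}{-3} = 4 \cdot 48 \left(- \frac{1}{3}\right) = 4 \left(-16\right) = -64$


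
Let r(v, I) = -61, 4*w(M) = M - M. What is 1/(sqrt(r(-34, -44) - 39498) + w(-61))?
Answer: -I*sqrt(39559)/39559 ≈ -0.0050278*I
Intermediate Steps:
w(M) = 0 (w(M) = (M - M)/4 = (1/4)*0 = 0)
1/(sqrt(r(-34, -44) - 39498) + w(-61)) = 1/(sqrt(-61 - 39498) + 0) = 1/(sqrt(-39559) + 0) = 1/(I*sqrt(39559) + 0) = 1/(I*sqrt(39559)) = -I*sqrt(39559)/39559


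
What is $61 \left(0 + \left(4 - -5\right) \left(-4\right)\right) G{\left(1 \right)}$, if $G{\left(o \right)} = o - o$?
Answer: $0$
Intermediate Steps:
$G{\left(o \right)} = 0$
$61 \left(0 + \left(4 - -5\right) \left(-4\right)\right) G{\left(1 \right)} = 61 \left(0 + \left(4 - -5\right) \left(-4\right)\right) 0 = 61 \left(0 + \left(4 + 5\right) \left(-4\right)\right) 0 = 61 \left(0 + 9 \left(-4\right)\right) 0 = 61 \left(0 - 36\right) 0 = 61 \left(-36\right) 0 = \left(-2196\right) 0 = 0$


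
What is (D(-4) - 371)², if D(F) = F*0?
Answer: 137641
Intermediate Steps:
D(F) = 0
(D(-4) - 371)² = (0 - 371)² = (-371)² = 137641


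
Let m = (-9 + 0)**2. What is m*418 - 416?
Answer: 33442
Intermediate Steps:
m = 81 (m = (-9)**2 = 81)
m*418 - 416 = 81*418 - 416 = 33858 - 416 = 33442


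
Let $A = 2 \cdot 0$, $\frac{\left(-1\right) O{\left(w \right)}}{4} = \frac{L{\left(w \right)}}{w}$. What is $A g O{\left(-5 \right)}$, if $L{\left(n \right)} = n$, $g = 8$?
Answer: $0$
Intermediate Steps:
$O{\left(w \right)} = -4$ ($O{\left(w \right)} = - 4 \frac{w}{w} = \left(-4\right) 1 = -4$)
$A = 0$
$A g O{\left(-5 \right)} = 0 \cdot 8 \left(-4\right) = 0 \left(-4\right) = 0$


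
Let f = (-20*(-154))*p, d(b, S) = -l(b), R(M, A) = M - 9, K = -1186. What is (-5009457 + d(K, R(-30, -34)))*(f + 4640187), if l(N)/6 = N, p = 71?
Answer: -24305709607647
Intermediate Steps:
l(N) = 6*N
R(M, A) = -9 + M
d(b, S) = -6*b
f = 218680 (f = -20*(-154)*71 = 3080*71 = 218680)
(-5009457 + d(K, R(-30, -34)))*(f + 4640187) = (-5009457 - 6*(-1186))*(218680 + 4640187) = (-5009457 + 7116)*4858867 = -5002341*4858867 = -24305709607647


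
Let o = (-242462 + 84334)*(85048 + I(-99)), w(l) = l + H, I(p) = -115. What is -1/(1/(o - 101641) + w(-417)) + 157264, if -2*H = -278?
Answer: 587168370237008809/3733647604071 ≈ 1.5726e+5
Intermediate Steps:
H = 139 (H = -½*(-278) = 139)
w(l) = 139 + l (w(l) = l + 139 = 139 + l)
o = -13430285424 (o = (-242462 + 84334)*(85048 - 115) = -158128*84933 = -13430285424)
-1/(1/(o - 101641) + w(-417)) + 157264 = -1/(1/(-13430285424 - 101641) + (139 - 417)) + 157264 = -1/(1/(-13430387065) - 278) + 157264 = -1/(-1/13430387065 - 278) + 157264 = -1/(-3733647604071/13430387065) + 157264 = -1*(-13430387065/3733647604071) + 157264 = 13430387065/3733647604071 + 157264 = 587168370237008809/3733647604071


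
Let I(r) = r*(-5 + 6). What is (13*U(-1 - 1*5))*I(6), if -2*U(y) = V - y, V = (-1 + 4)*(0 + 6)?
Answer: -936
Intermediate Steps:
I(r) = r (I(r) = r*1 = r)
V = 18 (V = 3*6 = 18)
U(y) = -9 + y/2 (U(y) = -(18 - y)/2 = -9 + y/2)
(13*U(-1 - 1*5))*I(6) = (13*(-9 + (-1 - 1*5)/2))*6 = (13*(-9 + (-1 - 5)/2))*6 = (13*(-9 + (½)*(-6)))*6 = (13*(-9 - 3))*6 = (13*(-12))*6 = -156*6 = -936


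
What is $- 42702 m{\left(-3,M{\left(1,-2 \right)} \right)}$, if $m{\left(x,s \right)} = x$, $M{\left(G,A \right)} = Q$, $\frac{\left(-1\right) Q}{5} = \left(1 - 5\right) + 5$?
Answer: $128106$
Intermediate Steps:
$Q = -5$ ($Q = - 5 \left(\left(1 - 5\right) + 5\right) = - 5 \left(-4 + 5\right) = \left(-5\right) 1 = -5$)
$M{\left(G,A \right)} = -5$
$- 42702 m{\left(-3,M{\left(1,-2 \right)} \right)} = \left(-42702\right) \left(-3\right) = 128106$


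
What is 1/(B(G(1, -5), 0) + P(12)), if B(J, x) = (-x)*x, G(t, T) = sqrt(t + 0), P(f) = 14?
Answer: 1/14 ≈ 0.071429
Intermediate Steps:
G(t, T) = sqrt(t)
B(J, x) = -x**2
1/(B(G(1, -5), 0) + P(12)) = 1/(-1*0**2 + 14) = 1/(-1*0 + 14) = 1/(0 + 14) = 1/14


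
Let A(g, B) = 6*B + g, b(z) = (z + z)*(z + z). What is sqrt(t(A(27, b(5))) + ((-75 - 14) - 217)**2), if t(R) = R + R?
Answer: sqrt(94890) ≈ 308.04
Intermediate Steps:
b(z) = 4*z**2 (b(z) = (2*z)*(2*z) = 4*z**2)
A(g, B) = g + 6*B
t(R) = 2*R
sqrt(t(A(27, b(5))) + ((-75 - 14) - 217)**2) = sqrt(2*(27 + 6*(4*5**2)) + ((-75 - 14) - 217)**2) = sqrt(2*(27 + 6*(4*25)) + (-89 - 217)**2) = sqrt(2*(27 + 6*100) + (-306)**2) = sqrt(2*(27 + 600) + 93636) = sqrt(2*627 + 93636) = sqrt(1254 + 93636) = sqrt(94890)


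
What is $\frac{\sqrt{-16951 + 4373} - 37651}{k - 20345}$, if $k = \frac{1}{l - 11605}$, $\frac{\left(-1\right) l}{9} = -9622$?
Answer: $\frac{2823561443}{1525732584} - \frac{74993 i \sqrt{12578}}{1525732584} \approx 1.8506 - 0.0055125 i$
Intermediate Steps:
$l = 86598$ ($l = \left(-9\right) \left(-9622\right) = 86598$)
$k = \frac{1}{74993}$ ($k = \frac{1}{86598 - 11605} = \frac{1}{74993} \approx 1.3335 \cdot 10^{-5}$)
$\frac{\sqrt{-16951 + 4373} - 37651}{k - 20345} = \frac{\sqrt{-16951 + 4373} - 37651}{\frac{1}{74993} - 20345} = \frac{\sqrt{-12578} - 37651}{- \frac{1525732584}{74993}} = \left(i \sqrt{12578} - 37651\right) \left(- \frac{74993}{1525732584}\right) = \left(-37651 + i \sqrt{12578}\right) \left(- \frac{74993}{1525732584}\right) = \frac{2823561443}{1525732584} - \frac{74993 i \sqrt{12578}}{1525732584}$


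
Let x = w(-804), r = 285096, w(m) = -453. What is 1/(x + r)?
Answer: 1/284643 ≈ 3.5132e-6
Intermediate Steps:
x = -453
1/(x + r) = 1/(-453 + 285096) = 1/284643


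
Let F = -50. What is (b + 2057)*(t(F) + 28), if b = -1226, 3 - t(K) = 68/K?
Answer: 672279/25 ≈ 26891.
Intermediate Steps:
t(K) = 3 - 68/K
(b + 2057)*(t(F) + 28) = (-1226 + 2057)*((3 - 68/(-50)) + 28) = 831*((3 - 68*(-1/50)) + 28) = 831*((3 + 34/25) + 28) = 831*(109/25 + 28) = 831*(809/25) = 672279/25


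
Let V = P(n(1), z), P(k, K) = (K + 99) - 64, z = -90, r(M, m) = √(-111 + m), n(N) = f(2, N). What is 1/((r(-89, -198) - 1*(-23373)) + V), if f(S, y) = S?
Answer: 23318/543729433 - I*√309/543729433 ≈ 4.2885e-5 - 3.2329e-8*I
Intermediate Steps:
n(N) = 2
P(k, K) = 35 + K (P(k, K) = (99 + K) - 64 = 35 + K)
V = -55 (V = 35 - 90 = -55)
1/((r(-89, -198) - 1*(-23373)) + V) = 1/((√(-111 - 198) - 1*(-23373)) - 55) = 1/((√(-309) + 23373) - 55) = 1/((I*√309 + 23373) - 55) = 1/((23373 + I*√309) - 55) = 1/(23318 + I*√309)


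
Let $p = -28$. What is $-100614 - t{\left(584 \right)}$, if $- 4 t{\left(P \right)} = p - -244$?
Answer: $-100560$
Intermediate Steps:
$t{\left(P \right)} = -54$ ($t{\left(P \right)} = - \frac{-28 - -244}{4} = - \frac{-28 + 244}{4} = \left(- \frac{1}{4}\right) 216 = -54$)
$-100614 - t{\left(584 \right)} = -100614 - -54 = -100614 + 54 = -100560$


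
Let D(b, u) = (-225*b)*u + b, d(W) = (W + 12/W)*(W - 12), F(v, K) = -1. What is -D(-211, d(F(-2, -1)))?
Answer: -8023064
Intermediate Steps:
d(W) = (-12 + W)*(W + 12/W) (d(W) = (W + 12/W)*(-12 + W) = (-12 + W)*(W + 12/W))
D(b, u) = b - 225*b*u (D(b, u) = -225*b*u + b = b - 225*b*u)
-D(-211, d(F(-2, -1))) = -(-211)*(1 - 225*(12 + (-1)² - 144/(-1) - 12*(-1))) = -(-211)*(1 - 225*(12 + 1 - 144*(-1) + 12)) = -(-211)*(1 - 225*(12 + 1 + 144 + 12)) = -(-211)*(1 - 225*169) = -(-211)*(1 - 38025) = -(-211)*(-38024) = -1*8023064 = -8023064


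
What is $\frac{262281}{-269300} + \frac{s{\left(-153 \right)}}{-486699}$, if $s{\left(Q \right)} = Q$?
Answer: $- \frac{42536899173}{43689346900} \approx -0.97362$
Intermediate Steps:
$\frac{262281}{-269300} + \frac{s{\left(-153 \right)}}{-486699} = \frac{262281}{-269300} - \frac{153}{-486699} = 262281 \left(- \frac{1}{269300}\right) - - \frac{51}{162233} = - \frac{262281}{269300} + \frac{51}{162233} = - \frac{42536899173}{43689346900}$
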